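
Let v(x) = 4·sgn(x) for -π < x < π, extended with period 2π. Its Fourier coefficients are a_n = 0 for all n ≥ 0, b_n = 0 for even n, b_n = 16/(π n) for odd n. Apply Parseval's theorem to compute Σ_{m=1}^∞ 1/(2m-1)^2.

pi**2/8

Parseval: Σ b_n^2 = (1/π) ∫_{-π}^{π} v(x)^2 dx = 32.
Only odd n contribute, with b_n^2 = 256/(π^2 n^2), so Σ_{m≥1} 1/(2m-1)^2 = π^2·(32)/256 = pi**2/8.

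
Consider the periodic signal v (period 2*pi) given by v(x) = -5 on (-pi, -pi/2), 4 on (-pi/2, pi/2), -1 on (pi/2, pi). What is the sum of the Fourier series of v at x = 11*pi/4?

-1

x = 11*pi/4 differs from x = 3*pi/4 by 1 full period(s), and the series is 2*pi-periodic.
v is continuous at x = 3*pi/4 with value -1, so the series converges to -1 there.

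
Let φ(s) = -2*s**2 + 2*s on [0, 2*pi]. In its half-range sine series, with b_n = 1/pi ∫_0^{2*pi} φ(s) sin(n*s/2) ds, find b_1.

b_1 = 1/pi ∫_0^{2*pi} (-2*s**2 + 2*s) sin(s/2) ds.
Integrating by parts twice (tabular method), an antiderivative of (-2*s**2 + 2*s) sin(s/2) is 4*s**2*cos(s/2) - 16*s*sin(s/2) - 4*s*cos(s/2) + 8*sin(s/2) - 32*cos(s/2); evaluating from 0 to 2*pi: ∫_{0}^{2*pi} (-2*s**2 + 2*s) sin(s/2) ds = (-16*pi**2 + 8*pi + 32) - (-32) = -16*pi**2 + 8*pi + 64.
Hence b_1 = (1/pi)·(-16*pi**2 + 8*pi + 64) = -16*pi + 8 + 64/pi.

-16*pi + 8 + 64/pi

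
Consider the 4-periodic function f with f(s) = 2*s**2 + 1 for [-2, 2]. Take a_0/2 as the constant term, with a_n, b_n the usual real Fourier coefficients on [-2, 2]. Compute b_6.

b_6 = 1/2 ∫_{-2}^{2} f(s) sin(3*pi*s) ds.
f is even and sin(3*pi*s) is odd, so the integrand is odd over a symmetric interval and the integral vanishes.

0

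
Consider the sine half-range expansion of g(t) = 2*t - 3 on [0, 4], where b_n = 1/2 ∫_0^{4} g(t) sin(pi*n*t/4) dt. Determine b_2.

b_2 = 1/2 ∫_0^{4} (2*t - 3) sin(pi*t/2) dt.
Integrating by parts (boundary term plus one more integral), an antiderivative of (2*t - 3) sin(pi*t/2) is -4*t*cos(pi*t/2)/pi + 8*sin(pi*t/2)/pi**2 + 6*cos(pi*t/2)/pi; evaluating from 0 to 4: ∫_{0}^{4} (2*t - 3) sin(pi*t/2) dt = (-10/pi) - (6/pi) = -16/pi.
Hence b_2 = (1/2)·(-16/pi) = -8/pi.

-8/pi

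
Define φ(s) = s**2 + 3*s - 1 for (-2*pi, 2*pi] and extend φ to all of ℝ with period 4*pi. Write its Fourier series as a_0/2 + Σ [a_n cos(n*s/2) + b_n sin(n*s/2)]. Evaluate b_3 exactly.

b_3 = (1/(2*pi)) ∫_{-2*pi}^{2*pi} φ(s) sin(3*s/2) ds.
Integrating by parts twice (tabular method), an antiderivative of (s**2 + 3*s - 1) sin(3*s/2) is -2*s**2*cos(3*s/2)/3 + 8*s*sin(3*s/2)/9 - 2*s*cos(3*s/2) + 4*sin(3*s/2)/3 + 34*cos(3*s/2)/27; evaluating from -2*pi to 2*pi: ∫_{-2*pi}^{2*pi} (s**2 + 3*s - 1) sin(3*s/2) ds = (-34/27 + 4*pi + 8*pi**2/3) - (-4*pi - 34/27 + 8*pi**2/3) = 8*pi.
Hence b_3 = (1/(2*pi))·(8*pi) = 4.

4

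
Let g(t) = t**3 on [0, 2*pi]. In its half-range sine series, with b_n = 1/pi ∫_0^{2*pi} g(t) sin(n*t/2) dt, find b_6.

4/9 - 8*pi**2/3

b_6 = 1/pi ∫_0^{2*pi} (t**3) sin(3*t) dt.
Integrating by parts three times (tabular method), an antiderivative of (t**3) sin(3*t) is -t**3*cos(3*t)/3 + t**2*sin(3*t)/3 + 2*t*cos(3*t)/9 - 2*sin(3*t)/27; evaluating from 0 to 2*pi: ∫_{0}^{2*pi} (t**3) sin(3*t) dt = (4*pi*(1 - 6*pi**2)/9) - (0) = 4*pi*(1 - 6*pi**2)/9.
Hence b_6 = (1/pi)·(4*pi*(1 - 6*pi**2)/9) = 4/9 - 8*pi**2/3.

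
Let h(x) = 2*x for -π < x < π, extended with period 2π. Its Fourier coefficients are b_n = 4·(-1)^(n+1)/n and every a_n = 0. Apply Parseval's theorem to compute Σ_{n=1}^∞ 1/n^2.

Parseval: Σ b_n^2 = (1/π) ∫_{-π}^{π} h(x)^2 dx = 8*pi**2/3.
Σ b_n^2 = Σ 16/n^2, so Σ 1/n^2 = (8*pi**2/3)/16 = pi**2/6.

pi**2/6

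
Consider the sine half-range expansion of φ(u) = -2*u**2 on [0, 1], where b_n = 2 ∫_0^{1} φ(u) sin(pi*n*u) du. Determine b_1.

-4/pi + 16/pi**3

b_1 = 2 ∫_0^{1} (-2*u**2) sin(pi*u) du.
Integrating by parts twice (tabular method), an antiderivative of (-2*u**2) sin(pi*u) is 2*u**2*cos(pi*u)/pi - 4*u*sin(pi*u)/pi**2 - 4*cos(pi*u)/pi**3; evaluating from 0 to 1: ∫_{0}^{1} (-2*u**2) sin(pi*u) du = (-2/pi + 4/pi**3) - (-4/pi**3) = -2/pi + 8/pi**3.
Hence b_1 = 2·(-2/pi + 8/pi**3) = -4/pi + 16/pi**3.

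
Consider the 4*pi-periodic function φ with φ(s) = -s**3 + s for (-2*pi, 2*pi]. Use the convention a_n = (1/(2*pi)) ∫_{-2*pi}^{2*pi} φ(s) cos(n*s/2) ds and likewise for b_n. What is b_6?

-10/9 + 8*pi**2/3

b_6 = (1/(2*pi)) ∫_{-2*pi}^{2*pi} φ(s) sin(3*s) ds.
φ is odd and sin(3*s) is odd, so the integrand is even and b_6 = 1/pi ∫_0^{2*pi} φ(s) sin(3*s) ds.
Integrating by parts three times (tabular method), an antiderivative of (-s**3 + s) sin(3*s) is s**3*cos(3*s)/3 - s**2*sin(3*s)/3 - 5*s*cos(3*s)/9 + 5*sin(3*s)/27; evaluating from 0 to 2*pi: ∫_{0}^{2*pi} (-s**3 + s) sin(3*s) ds = (2*pi*(-5 + 12*pi**2)/9) - (0) = 2*pi*(-5 + 12*pi**2)/9.
Hence b_6 = (1/pi)·(2*pi*(-5 + 12*pi**2)/9) = -10/9 + 8*pi**2/3.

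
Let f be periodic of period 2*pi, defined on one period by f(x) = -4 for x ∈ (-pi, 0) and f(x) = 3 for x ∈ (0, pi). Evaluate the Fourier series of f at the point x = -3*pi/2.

3

x = -3*pi/2 differs from x = pi/2 by -1 full period(s), and the series is 2*pi-periodic.
f is continuous at x = pi/2 with value 3, so the series converges to 3 there.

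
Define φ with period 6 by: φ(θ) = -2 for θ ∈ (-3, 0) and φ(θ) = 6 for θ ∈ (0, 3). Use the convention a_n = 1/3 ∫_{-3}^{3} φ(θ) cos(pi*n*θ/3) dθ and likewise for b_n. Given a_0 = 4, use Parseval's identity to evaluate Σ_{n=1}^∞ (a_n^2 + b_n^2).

Parseval: a_0^2/2 + Σ_{n≥1} (a_n^2+b_n^2) = 1/3 ∫_{-3}^{3} φ(θ)^2 dθ = 40.
Subtract a_0^2/2 = 8: Σ (a_n^2+b_n^2) = 32.

32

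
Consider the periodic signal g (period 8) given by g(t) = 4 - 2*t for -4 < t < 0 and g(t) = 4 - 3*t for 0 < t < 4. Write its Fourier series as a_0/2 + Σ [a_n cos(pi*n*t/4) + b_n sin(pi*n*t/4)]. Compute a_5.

a_5 = 1/4 ∫_{-4}^{4} g(t) cos(5*pi*t/4) dt.
Split the integral at the breakpoints.
Integrating by parts (boundary term plus one more integral), an antiderivative of (4 - 2*t) cos(5*pi*t/4) is -8*t*sin(5*pi*t/4)/(5*pi) + 16*sin(5*pi*t/4)/(5*pi) - 32*cos(5*pi*t/4)/(25*pi**2); evaluating from -4 to 0: ∫_{-4}^{0} (4 - 2*t) cos(5*pi*t/4) dt = (-32/(25*pi**2)) - (32/(25*pi**2)) = -64/(25*pi**2).
Integrating by parts (boundary term plus one more integral), an antiderivative of (4 - 3*t) cos(5*pi*t/4) is -12*t*sin(5*pi*t/4)/(5*pi) + 16*sin(5*pi*t/4)/(5*pi) - 48*cos(5*pi*t/4)/(25*pi**2); evaluating from 0 to 4: ∫_{0}^{4} (4 - 3*t) cos(5*pi*t/4) dt = (48/(25*pi**2)) - (-48/(25*pi**2)) = 96/(25*pi**2).
Summing the pieces and multiplying by (1/4) gives a_5 = 8/(25*pi**2).

8/(25*pi**2)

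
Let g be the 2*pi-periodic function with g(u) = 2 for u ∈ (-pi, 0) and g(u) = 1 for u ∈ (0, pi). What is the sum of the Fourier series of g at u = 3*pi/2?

u = 3*pi/2 differs from u = -pi/2 by 1 full period(s), and the series is 2*pi-periodic.
g is continuous at u = -pi/2 with value 2, so the series converges to 2 there.

2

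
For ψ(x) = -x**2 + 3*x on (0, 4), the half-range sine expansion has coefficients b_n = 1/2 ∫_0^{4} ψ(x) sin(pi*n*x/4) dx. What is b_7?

b_7 = 1/2 ∫_0^{4} (-x**2 + 3*x) sin(7*pi*x/4) dx.
Integrating by parts twice (tabular method), an antiderivative of (-x**2 + 3*x) sin(7*pi*x/4) is 4*x**2*cos(7*pi*x/4)/(7*pi) - 32*x*sin(7*pi*x/4)/(49*pi**2) - 12*x*cos(7*pi*x/4)/(7*pi) + 48*sin(7*pi*x/4)/(49*pi**2) - 128*cos(7*pi*x/4)/(343*pi**3); evaluating from 0 to 4: ∫_{0}^{4} (-x**2 + 3*x) sin(7*pi*x/4) dx = (16*(8 - 49*pi**2)/(343*pi**3)) - (-128/(343*pi**3)) = 16*(16 - 49*pi**2)/(343*pi**3).
Hence b_7 = (1/2)·(16*(16 - 49*pi**2)/(343*pi**3)) = 8*(16 - 49*pi**2)/(343*pi**3).

8*(16 - 49*pi**2)/(343*pi**3)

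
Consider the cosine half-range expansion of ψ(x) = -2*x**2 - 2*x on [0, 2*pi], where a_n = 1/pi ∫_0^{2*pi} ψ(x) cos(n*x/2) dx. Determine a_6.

a_6 = 1/pi ∫_0^{2*pi} (-2*x**2 - 2*x) cos(3*x) dx.
Integrating by parts twice (tabular method), an antiderivative of (-2*x**2 - 2*x) cos(3*x) is -2*x**2*sin(3*x)/3 - 2*x*sin(3*x)/3 - 4*x*cos(3*x)/9 + 4*sin(3*x)/27 - 2*cos(3*x)/9; evaluating from 0 to 2*pi: ∫_{0}^{2*pi} (-2*x**2 - 2*x) cos(3*x) dx = (-8*pi/9 - 2/9) - (-2/9) = -8*pi/9.
Hence a_6 = (1/pi)·(-8*pi/9) = -8/9.

-8/9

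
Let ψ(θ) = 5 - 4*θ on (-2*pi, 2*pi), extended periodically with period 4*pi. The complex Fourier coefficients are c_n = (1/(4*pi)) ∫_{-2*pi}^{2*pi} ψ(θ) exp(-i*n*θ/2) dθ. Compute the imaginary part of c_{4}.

Since ψ is real-valued, Im(c_{4}) = -(1/(4*pi)) ∫_{-2*pi}^{2*pi} ψ(θ) sin(2*θ) dθ = -b_{4}/2.
Integrating by parts (boundary term plus one more integral), an antiderivative of (5 - 4*θ) sin(2*θ) is 2*θ*cos(2*θ) - sin(2*θ) - 5*cos(2*θ)/2; evaluating from -2*pi to 2*pi: ∫_{-2*pi}^{2*pi} (5 - 4*θ) sin(2*θ) dθ = (-5/2 + 4*pi) - (-4*pi - 5/2) = 8*pi.
Hence Im(c_{4}) = (-1/(4*pi))·(8*pi) = -2.

-2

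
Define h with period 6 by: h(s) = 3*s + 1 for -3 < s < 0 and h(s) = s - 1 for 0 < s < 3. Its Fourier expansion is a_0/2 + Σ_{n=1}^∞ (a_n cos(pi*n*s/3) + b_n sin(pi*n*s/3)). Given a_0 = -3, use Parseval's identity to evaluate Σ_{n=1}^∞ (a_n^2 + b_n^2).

31/2

Parseval: a_0^2/2 + Σ_{n≥1} (a_n^2+b_n^2) = 1/3 ∫_{-3}^{3} h(s)^2 ds = 20.
Subtract a_0^2/2 = 9/2: Σ (a_n^2+b_n^2) = 31/2.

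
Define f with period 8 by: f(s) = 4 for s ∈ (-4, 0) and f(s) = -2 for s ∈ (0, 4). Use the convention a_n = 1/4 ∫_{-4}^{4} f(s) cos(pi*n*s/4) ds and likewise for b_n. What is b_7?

-12/(7*pi)

b_7 = 1/4 ∫_{-4}^{4} f(s) sin(7*pi*s/4) ds.
Split the integral at the breakpoints.
Directly, an antiderivative of (4) sin(7*pi*s/4) is -16*cos(7*pi*s/4)/(7*pi); evaluating from -4 to 0: ∫_{-4}^{0} (4) sin(7*pi*s/4) ds = (-16/(7*pi)) - (16/(7*pi)) = -32/(7*pi).
Directly, an antiderivative of (-2) sin(7*pi*s/4) is 8*cos(7*pi*s/4)/(7*pi); evaluating from 0 to 4: ∫_{0}^{4} (-2) sin(7*pi*s/4) ds = (-8/(7*pi)) - (8/(7*pi)) = -16/(7*pi).
Summing the pieces and multiplying by (1/4) gives b_7 = -12/(7*pi).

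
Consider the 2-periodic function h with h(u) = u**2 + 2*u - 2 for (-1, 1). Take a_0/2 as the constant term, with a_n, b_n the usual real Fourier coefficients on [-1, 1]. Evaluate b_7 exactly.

b_7 = ∫_{-1}^{1} h(u) sin(7*pi*u) du.
Integrating by parts twice (tabular method), an antiderivative of (u**2 + 2*u - 2) sin(7*pi*u) is -u**2*cos(7*pi*u)/(7*pi) + 2*u*sin(7*pi*u)/(49*pi**2) - 2*u*cos(7*pi*u)/(7*pi) + 2*sin(7*pi*u)/(49*pi**2) + 2*cos(7*pi*u)/(343*pi**3) + 2*cos(7*pi*u)/(7*pi); evaluating from -1 to 1: ∫_{-1}^{1} (u**2 + 2*u - 2) sin(7*pi*u) du = ((-2 + 49*pi**2)/(343*pi**3)) - ((-147*pi**2 - 2)/(343*pi**3)) = 4/(7*pi).
Hence b_7 = 4/(7*pi).

4/(7*pi)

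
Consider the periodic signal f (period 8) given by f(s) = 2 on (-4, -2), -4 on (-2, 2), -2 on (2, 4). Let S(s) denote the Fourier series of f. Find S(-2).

At s = -2 the one-sided limits are f(-2^-) = 2 and f(-2^+) = -4.
By Dirichlet's theorem the series converges to their average, [(2) + (-4)]/2 = -1.

-1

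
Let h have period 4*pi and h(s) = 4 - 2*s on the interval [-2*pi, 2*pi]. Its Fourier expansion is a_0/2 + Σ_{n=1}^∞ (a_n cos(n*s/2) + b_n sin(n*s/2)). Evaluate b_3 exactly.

-8/3

b_3 = (1/(2*pi)) ∫_{-2*pi}^{2*pi} h(s) sin(3*s/2) ds.
Integrating by parts (boundary term plus one more integral), an antiderivative of (4 - 2*s) sin(3*s/2) is 4*s*cos(3*s/2)/3 - 8*sin(3*s/2)/9 - 8*cos(3*s/2)/3; evaluating from -2*pi to 2*pi: ∫_{-2*pi}^{2*pi} (4 - 2*s) sin(3*s/2) ds = (8/3 - 8*pi/3) - (8/3 + 8*pi/3) = -16*pi/3.
Hence b_3 = (1/(2*pi))·(-16*pi/3) = -8/3.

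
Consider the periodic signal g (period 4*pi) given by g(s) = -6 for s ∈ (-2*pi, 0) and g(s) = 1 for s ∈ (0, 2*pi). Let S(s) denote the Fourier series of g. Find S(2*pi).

s = 2*pi differs from s = -2*pi by 1 full period(s), and the series is 4*pi-periodic.
At s = -2*pi the one-sided limits are g(-2*pi^-) = 1 and g(-2*pi^+) = -6.
By Dirichlet's theorem the series converges to their average, [(1) + (-6)]/2 = -5/2.

-5/2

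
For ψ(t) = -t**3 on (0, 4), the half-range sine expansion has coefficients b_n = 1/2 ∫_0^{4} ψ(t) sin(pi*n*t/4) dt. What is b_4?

b_4 = 1/2 ∫_0^{4} (-t**3) sin(pi*t) dt.
Integrating by parts three times (tabular method), an antiderivative of (-t**3) sin(pi*t) is t**3*cos(pi*t)/pi - 3*t**2*sin(pi*t)/pi**2 - 6*t*cos(pi*t)/pi**3 + 6*sin(pi*t)/pi**4; evaluating from 0 to 4: ∫_{0}^{4} (-t**3) sin(pi*t) dt = (-24/pi**3 + 64/pi) - (0) = -24/pi**3 + 64/pi.
Hence b_4 = (1/2)·(-24/pi**3 + 64/pi) = -12/pi**3 + 32/pi.

-12/pi**3 + 32/pi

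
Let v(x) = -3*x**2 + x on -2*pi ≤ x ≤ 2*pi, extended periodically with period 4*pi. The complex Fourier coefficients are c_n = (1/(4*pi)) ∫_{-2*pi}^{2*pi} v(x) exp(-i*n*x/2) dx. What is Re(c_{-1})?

24

Since v is real-valued, Re(c_{-1}) = (1/(4*pi)) ∫_{-2*pi}^{2*pi} v(x) cos(-x/2) dx = a_{1}/2.
Integrating by parts twice (tabular method), an antiderivative of (-3*x**2 + x) cos(-x/2) is -6*x**2*sin(x/2) + 2*x*sin(x/2) - 24*x*cos(x/2) + 48*sin(x/2) + 4*cos(x/2); evaluating from -2*pi to 2*pi: ∫_{-2*pi}^{2*pi} (-3*x**2 + x) cos(-x/2) dx = (-4 + 48*pi) - (-48*pi - 4) = 96*pi.
Hence Re(c_{-1}) = (1/(4*pi))·(96*pi) = 24.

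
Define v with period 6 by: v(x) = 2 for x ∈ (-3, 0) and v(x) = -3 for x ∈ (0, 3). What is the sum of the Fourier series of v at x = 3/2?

v is continuous at x = 3/2 with value -3, so the series converges to -3 there.

-3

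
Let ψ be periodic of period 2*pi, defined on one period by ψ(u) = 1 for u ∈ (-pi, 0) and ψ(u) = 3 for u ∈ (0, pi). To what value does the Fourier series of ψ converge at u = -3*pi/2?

u = -3*pi/2 differs from u = pi/2 by -1 full period(s), and the series is 2*pi-periodic.
ψ is continuous at u = pi/2 with value 3, so the series converges to 3 there.

3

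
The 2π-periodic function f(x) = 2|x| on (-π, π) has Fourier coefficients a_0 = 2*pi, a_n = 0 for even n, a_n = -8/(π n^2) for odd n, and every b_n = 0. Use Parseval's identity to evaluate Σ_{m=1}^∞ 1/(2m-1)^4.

pi**4/96

Parseval: a_0^2/2 + Σ a_n^2 = (1/π) ∫_{-π}^{π} f(x)^2 dx = 8*pi**2/3.
Subtract a_0^2/2 = 2*pi**2: Σ a_n^2 = 2*pi**2/3.
Only odd n contribute, with a_n^2 = 64/(π^2 n^4), so Σ_{m≥1} 1/(2m-1)^4 = π^2·(2*pi**2/3)/64 = pi**4/96.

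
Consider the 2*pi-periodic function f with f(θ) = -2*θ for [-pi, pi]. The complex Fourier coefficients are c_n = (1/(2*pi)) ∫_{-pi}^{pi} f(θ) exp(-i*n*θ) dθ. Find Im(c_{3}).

Since f is real-valued, Im(c_{3}) = -(1/(2*pi)) ∫_{-pi}^{pi} f(θ) sin(3*θ) dθ = -b_{3}/2.
f is odd and sin(3*θ) is odd, so the integrand is even: ∫_{-pi}^{pi} f(θ) sin(3*θ) dθ = 2∫_0^{pi} f(θ) sin(3*θ) dθ.
Integrating by parts (boundary term plus one more integral), an antiderivative of (-2*θ) sin(3*θ) is 2*θ*cos(3*θ)/3 - 2*sin(3*θ)/9; evaluating from 0 to pi: ∫_{0}^{pi} (-2*θ) sin(3*θ) dθ = (-2*pi/3) - (0) = -2*pi/3.
So ∫_{-pi}^{pi} f(θ) sin(3*θ) dθ = -4*pi/3.
Hence Im(c_{3}) = (-1/(2*pi))·(-4*pi/3) = 2/3.

2/3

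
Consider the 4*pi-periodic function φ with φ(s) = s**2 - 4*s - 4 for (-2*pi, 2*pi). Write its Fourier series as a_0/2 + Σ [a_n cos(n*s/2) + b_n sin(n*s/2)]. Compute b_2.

b_2 = (1/(2*pi)) ∫_{-2*pi}^{2*pi} φ(s) sin(s) ds.
Integrating by parts twice (tabular method), an antiderivative of (s**2 - 4*s - 4) sin(s) is -s**2*cos(s) + 2*s*sin(s) + 4*s*cos(s) - 4*sin(s) + 6*cos(s); evaluating from -2*pi to 2*pi: ∫_{-2*pi}^{2*pi} (s**2 - 4*s - 4) sin(s) ds = (-4*pi**2 + 6 + 8*pi) - (-4*pi**2 - 8*pi + 6) = 16*pi.
Hence b_2 = (1/(2*pi))·(16*pi) = 8.

8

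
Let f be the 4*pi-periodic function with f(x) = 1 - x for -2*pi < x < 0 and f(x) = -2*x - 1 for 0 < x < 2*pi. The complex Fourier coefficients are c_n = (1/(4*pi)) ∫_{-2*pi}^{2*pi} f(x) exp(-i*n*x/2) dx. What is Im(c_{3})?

Since f is real-valued, Im(c_{3}) = -(1/(4*pi)) ∫_{-2*pi}^{2*pi} f(x) sin(3*x/2) dx = -b_{3}/2.
Split the integral at the breakpoints.
Integrating by parts (boundary term plus one more integral), an antiderivative of (1 - x) sin(3*x/2) is 2*x*cos(3*x/2)/3 - 4*sin(3*x/2)/9 - 2*cos(3*x/2)/3; evaluating from -2*pi to 0: ∫_{-2*pi}^{0} (1 - x) sin(3*x/2) dx = (-2/3) - (2/3 + 4*pi/3) = -4*pi/3 - 4/3.
Integrating by parts (boundary term plus one more integral), an antiderivative of (-2*x - 1) sin(3*x/2) is 4*x*cos(3*x/2)/3 - 8*sin(3*x/2)/9 + 2*cos(3*x/2)/3; evaluating from 0 to 2*pi: ∫_{0}^{2*pi} (-2*x - 1) sin(3*x/2) dx = (-8*pi/3 - 2/3) - (2/3) = -8*pi/3 - 4/3.
So ∫_{-2*pi}^{2*pi} f(x) sin(3*x/2) dx = -4*pi - 8/3.
Hence Im(c_{3}) = (-1/(4*pi))·(-4*pi - 8/3) = (2/3 + pi)/pi.

(2/3 + pi)/pi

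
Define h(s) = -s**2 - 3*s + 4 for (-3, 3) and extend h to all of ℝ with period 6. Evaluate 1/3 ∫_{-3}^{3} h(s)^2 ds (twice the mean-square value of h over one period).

1/3 ∫_{-3}^{3} h(s)^2 ds = 1/3 · (1056/5) = 352/5.

352/5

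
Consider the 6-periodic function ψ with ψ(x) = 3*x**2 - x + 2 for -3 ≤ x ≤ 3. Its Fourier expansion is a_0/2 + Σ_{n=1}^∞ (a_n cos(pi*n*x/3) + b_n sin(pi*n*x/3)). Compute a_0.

22

a_0 = 1/3 ∫_{-3}^{3} ψ(x) dx = 1/3 · (66) = 22.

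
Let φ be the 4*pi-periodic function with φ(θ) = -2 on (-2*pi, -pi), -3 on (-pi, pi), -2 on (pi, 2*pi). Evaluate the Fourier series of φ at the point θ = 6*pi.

-2

θ = 6*pi differs from θ = -2*pi by 2 full period(s), and the series is 4*pi-periodic.
φ is continuous at θ = -2*pi with value -2, so the series converges to -2 there.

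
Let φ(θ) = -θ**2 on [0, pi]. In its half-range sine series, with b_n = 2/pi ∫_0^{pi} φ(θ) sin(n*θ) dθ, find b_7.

2*(4 - 49*pi**2)/(343*pi)

b_7 = 2/pi ∫_0^{pi} (-θ**2) sin(7*θ) dθ.
Integrating by parts twice (tabular method), an antiderivative of (-θ**2) sin(7*θ) is θ**2*cos(7*θ)/7 - 2*θ*sin(7*θ)/49 - 2*cos(7*θ)/343; evaluating from 0 to pi: ∫_{0}^{pi} (-θ**2) sin(7*θ) dθ = (2/343 - pi**2/7) - (-2/343) = 4/343 - pi**2/7.
Hence b_7 = (2/pi)·(4/343 - pi**2/7) = 2*(4 - 49*pi**2)/(343*pi).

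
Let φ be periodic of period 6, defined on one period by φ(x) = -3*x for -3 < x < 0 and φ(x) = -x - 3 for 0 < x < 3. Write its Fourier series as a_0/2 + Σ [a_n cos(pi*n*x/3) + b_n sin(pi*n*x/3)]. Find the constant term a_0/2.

0

a_0 = 1/3 ∫_{-3}^{3} φ(x) dx = 1/3 · (0) = 0.
So the constant term a_0/2 = 0.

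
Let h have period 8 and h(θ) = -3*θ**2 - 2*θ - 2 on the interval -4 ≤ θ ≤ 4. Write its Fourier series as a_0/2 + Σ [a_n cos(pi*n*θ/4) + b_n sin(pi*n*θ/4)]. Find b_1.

b_1 = 1/4 ∫_{-4}^{4} h(θ) sin(pi*θ/4) dθ.
Integrating by parts twice (tabular method), an antiderivative of (-3*θ**2 - 2*θ - 2) sin(pi*θ/4) is 12*θ**2*cos(pi*θ/4)/pi - 96*θ*sin(pi*θ/4)/pi**2 + 8*θ*cos(pi*θ/4)/pi - 32*sin(pi*θ/4)/pi**2 - 384*cos(pi*θ/4)/pi**3 + 8*cos(pi*θ/4)/pi; evaluating from -4 to 4: ∫_{-4}^{4} (-3*θ**2 - 2*θ - 2) sin(pi*θ/4) dθ = (-232/pi + 384/pi**3) - (-168/pi + 384/pi**3) = -64/pi.
Hence b_1 = (1/4)·(-64/pi) = -16/pi.

-16/pi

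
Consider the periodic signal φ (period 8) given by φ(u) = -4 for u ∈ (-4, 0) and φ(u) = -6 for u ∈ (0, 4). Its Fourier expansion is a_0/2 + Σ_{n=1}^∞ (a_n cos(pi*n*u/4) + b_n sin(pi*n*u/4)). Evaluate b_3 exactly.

-4/(3*pi)

b_3 = 1/4 ∫_{-4}^{4} φ(u) sin(3*pi*u/4) du.
Split the integral at the breakpoints.
Directly, an antiderivative of (-4) sin(3*pi*u/4) is 16*cos(3*pi*u/4)/(3*pi); evaluating from -4 to 0: ∫_{-4}^{0} (-4) sin(3*pi*u/4) du = (16/(3*pi)) - (-16/(3*pi)) = 32/(3*pi).
Directly, an antiderivative of (-6) sin(3*pi*u/4) is 8*cos(3*pi*u/4)/pi; evaluating from 0 to 4: ∫_{0}^{4} (-6) sin(3*pi*u/4) du = (-8/pi) - (8/pi) = -16/pi.
Summing the pieces and multiplying by (1/4) gives b_3 = -4/(3*pi).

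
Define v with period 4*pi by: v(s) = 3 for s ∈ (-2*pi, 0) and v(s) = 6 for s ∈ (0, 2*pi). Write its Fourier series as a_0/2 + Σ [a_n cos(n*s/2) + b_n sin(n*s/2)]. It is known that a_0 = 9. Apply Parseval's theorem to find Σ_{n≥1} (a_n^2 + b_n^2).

9/2

Parseval: a_0^2/2 + Σ_{n≥1} (a_n^2+b_n^2) = (1/(2*pi)) ∫_{-2*pi}^{2*pi} v(s)^2 ds = 45.
Subtract a_0^2/2 = 81/2: Σ (a_n^2+b_n^2) = 9/2.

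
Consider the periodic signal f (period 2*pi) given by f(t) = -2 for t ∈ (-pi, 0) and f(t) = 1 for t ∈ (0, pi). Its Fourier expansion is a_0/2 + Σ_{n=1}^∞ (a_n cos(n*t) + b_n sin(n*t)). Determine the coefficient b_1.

6/pi

b_1 = 1/pi ∫_{-pi}^{pi} f(t) sin(t) dt.
Split the integral at the breakpoints.
Directly, an antiderivative of (-2) sin(t) is 2*cos(t); evaluating from -pi to 0: ∫_{-pi}^{0} (-2) sin(t) dt = (2) - (-2) = 4.
Directly, an antiderivative of (1) sin(t) is -cos(t); evaluating from 0 to pi: ∫_{0}^{pi} (1) sin(t) dt = (1) - (-1) = 2.
Summing the pieces and multiplying by (1/pi) gives b_1 = 6/pi.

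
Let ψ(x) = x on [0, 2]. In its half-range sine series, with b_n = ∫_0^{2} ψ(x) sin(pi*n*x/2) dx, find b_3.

4/(3*pi)

b_3 = ∫_0^{2} (x) sin(3*pi*x/2) dx.
Integrating by parts (boundary term plus one more integral), an antiderivative of (x) sin(3*pi*x/2) is -2*x*cos(3*pi*x/2)/(3*pi) + 4*sin(3*pi*x/2)/(9*pi**2); evaluating from 0 to 2: ∫_{0}^{2} (x) sin(3*pi*x/2) dx = (4/(3*pi)) - (0) = 4/(3*pi).
Hence b_3 = 4/(3*pi).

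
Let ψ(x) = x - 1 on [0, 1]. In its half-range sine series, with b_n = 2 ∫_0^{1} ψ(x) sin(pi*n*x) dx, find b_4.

-1/(2*pi)

b_4 = 2 ∫_0^{1} (x - 1) sin(4*pi*x) dx.
Integrating by parts (boundary term plus one more integral), an antiderivative of (x - 1) sin(4*pi*x) is -x*cos(4*pi*x)/(4*pi) + sin(4*pi*x)/(16*pi**2) + cos(4*pi*x)/(4*pi); evaluating from 0 to 1: ∫_{0}^{1} (x - 1) sin(4*pi*x) dx = (0) - (1/(4*pi)) = -1/(4*pi).
Hence b_4 = 2·(-1/(4*pi)) = -1/(2*pi).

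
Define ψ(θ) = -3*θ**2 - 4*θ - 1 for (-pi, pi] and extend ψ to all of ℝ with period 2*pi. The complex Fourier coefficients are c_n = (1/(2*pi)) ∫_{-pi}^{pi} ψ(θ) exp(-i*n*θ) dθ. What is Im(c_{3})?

4/3

Since ψ is real-valued, Im(c_{3}) = -(1/(2*pi)) ∫_{-pi}^{pi} ψ(θ) sin(3*θ) dθ = -b_{3}/2.
Integrating by parts twice (tabular method), an antiderivative of (-3*θ**2 - 4*θ - 1) sin(3*θ) is θ**2*cos(3*θ) - 2*θ*sin(3*θ)/3 + 4*θ*cos(3*θ)/3 - 4*sin(3*θ)/9 + cos(3*θ)/9; evaluating from -pi to pi: ∫_{-pi}^{pi} (-3*θ**2 - 4*θ - 1) sin(3*θ) dθ = (-pi**2 - 4*pi/3 - 1/9) - (-pi**2 - 1/9 + 4*pi/3) = -8*pi/3.
Hence Im(c_{3}) = (-1/(2*pi))·(-8*pi/3) = 4/3.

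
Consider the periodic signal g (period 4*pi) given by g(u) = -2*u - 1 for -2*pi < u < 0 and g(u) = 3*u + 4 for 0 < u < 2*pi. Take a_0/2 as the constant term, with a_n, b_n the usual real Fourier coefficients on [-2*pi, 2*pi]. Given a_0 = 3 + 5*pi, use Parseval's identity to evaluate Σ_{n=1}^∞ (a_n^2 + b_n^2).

Parseval: a_0^2/2 + Σ_{n≥1} (a_n^2+b_n^2) = (1/(2*pi)) ∫_{-2*pi}^{2*pi} g(u)^2 du = 17 + 20*pi + 52*pi**2/3.
Subtract a_0^2/2 = (3 + 5*pi)**2/2: Σ (a_n^2+b_n^2) = 25/2 + 5*pi + 29*pi**2/6.

25/2 + 5*pi + 29*pi**2/6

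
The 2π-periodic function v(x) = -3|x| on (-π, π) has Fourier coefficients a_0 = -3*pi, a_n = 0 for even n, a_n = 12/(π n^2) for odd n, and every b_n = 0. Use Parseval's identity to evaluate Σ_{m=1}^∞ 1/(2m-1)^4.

Parseval: a_0^2/2 + Σ a_n^2 = (1/π) ∫_{-π}^{π} v(x)^2 dx = 6*pi**2.
Subtract a_0^2/2 = 9*pi**2/2: Σ a_n^2 = 3*pi**2/2.
Only odd n contribute, with a_n^2 = 144/(π^2 n^4), so Σ_{m≥1} 1/(2m-1)^4 = π^2·(3*pi**2/2)/144 = pi**4/96.

pi**4/96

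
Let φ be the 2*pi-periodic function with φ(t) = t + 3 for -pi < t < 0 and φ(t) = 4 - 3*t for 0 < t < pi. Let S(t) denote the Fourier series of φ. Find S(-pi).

7/2 - 2*pi

t = -pi differs from t = pi by -1 full period(s), and the series is 2*pi-periodic.
At t = pi the one-sided limits are φ(pi^-) = 4 - 3*pi and φ(pi^+) = 3 - pi.
By Dirichlet's theorem the series converges to their average, [(4 - 3*pi) + (3 - pi)]/2 = 7/2 - 2*pi.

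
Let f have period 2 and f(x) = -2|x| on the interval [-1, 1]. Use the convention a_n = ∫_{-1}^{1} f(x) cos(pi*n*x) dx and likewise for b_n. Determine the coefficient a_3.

8/(9*pi**2)

a_3 = ∫_{-1}^{1} f(x) cos(3*pi*x) dx.
f is even and cos(3*pi*x) is even, so the integrand is even and a_3 = 2 ∫_0^{1} f(x) cos(3*pi*x) dx.
Integrating by parts (boundary term plus one more integral), an antiderivative of (-2*x) cos(3*pi*x) is -2*x*sin(3*pi*x)/(3*pi) - 2*cos(3*pi*x)/(9*pi**2); evaluating from 0 to 1: ∫_{0}^{1} (-2*x) cos(3*pi*x) dx = (2/(9*pi**2)) - (-2/(9*pi**2)) = 4/(9*pi**2).
Hence a_3 = 2·(4/(9*pi**2)) = 8/(9*pi**2).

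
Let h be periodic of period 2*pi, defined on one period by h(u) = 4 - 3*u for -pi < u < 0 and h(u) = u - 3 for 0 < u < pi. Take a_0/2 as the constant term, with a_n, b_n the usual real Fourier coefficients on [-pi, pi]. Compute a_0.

1 + 2*pi

a_0 = 1/pi ∫_{-pi}^{pi} h(u) du = 1/pi · (pi*(1 + 2*pi)) = 1 + 2*pi.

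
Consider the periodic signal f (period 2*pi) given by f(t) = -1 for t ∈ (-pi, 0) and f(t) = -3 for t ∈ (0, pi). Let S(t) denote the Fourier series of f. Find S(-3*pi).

t = -3*pi differs from t = pi by -2 full period(s), and the series is 2*pi-periodic.
At t = pi the one-sided limits are f(pi^-) = -3 and f(pi^+) = -1.
By Dirichlet's theorem the series converges to their average, [(-3) + (-1)]/2 = -2.

-2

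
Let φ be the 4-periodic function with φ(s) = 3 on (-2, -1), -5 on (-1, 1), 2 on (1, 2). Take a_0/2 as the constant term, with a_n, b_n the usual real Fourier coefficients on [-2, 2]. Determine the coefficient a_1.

a_1 = 1/2 ∫_{-2}^{2} φ(s) cos(pi*s/2) ds.
Split the integral at the breakpoints.
Directly, an antiderivative of (3) cos(pi*s/2) is 6*sin(pi*s/2)/pi; evaluating from -2 to -1: ∫_{-2}^{-1} (3) cos(pi*s/2) ds = (-6/pi) - (0) = -6/pi.
Directly, an antiderivative of (-5) cos(pi*s/2) is -10*sin(pi*s/2)/pi; evaluating from -1 to 1: ∫_{-1}^{1} (-5) cos(pi*s/2) ds = (-10/pi) - (10/pi) = -20/pi.
Directly, an antiderivative of (2) cos(pi*s/2) is 4*sin(pi*s/2)/pi; evaluating from 1 to 2: ∫_{1}^{2} (2) cos(pi*s/2) ds = (0) - (4/pi) = -4/pi.
Summing the pieces and multiplying by (1/2) gives a_1 = -15/pi.

-15/pi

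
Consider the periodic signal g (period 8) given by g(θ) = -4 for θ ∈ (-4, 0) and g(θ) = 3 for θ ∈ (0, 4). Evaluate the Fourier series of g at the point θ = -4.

At θ = -4 the one-sided limits are g(-4^-) = 3 and g(-4^+) = -4.
By Dirichlet's theorem the series converges to their average, [(3) + (-4)]/2 = -1/2.

-1/2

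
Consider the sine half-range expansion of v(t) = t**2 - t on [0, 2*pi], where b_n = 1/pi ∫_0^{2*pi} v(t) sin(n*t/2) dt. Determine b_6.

b_6 = 1/pi ∫_0^{2*pi} (t**2 - t) sin(3*t) dt.
Integrating by parts twice (tabular method), an antiderivative of (t**2 - t) sin(3*t) is -t**2*cos(3*t)/3 + 2*t*sin(3*t)/9 + t*cos(3*t)/3 - sin(3*t)/9 + 2*cos(3*t)/27; evaluating from 0 to 2*pi: ∫_{0}^{2*pi} (t**2 - t) sin(3*t) dt = (-4*pi**2/3 + 2/27 + 2*pi/3) - (2/27) = 2*pi*(1 - 2*pi)/3.
Hence b_6 = (1/pi)·(2*pi*(1 - 2*pi)/3) = 2/3 - 4*pi/3.

2/3 - 4*pi/3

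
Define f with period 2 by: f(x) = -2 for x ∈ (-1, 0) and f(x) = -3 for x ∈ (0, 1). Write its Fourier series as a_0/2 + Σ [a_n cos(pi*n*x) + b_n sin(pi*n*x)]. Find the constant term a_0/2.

a_0 = ∫_{-1}^{1} f(x) dx = -5.
So the constant term a_0/2 = -5/2.

-5/2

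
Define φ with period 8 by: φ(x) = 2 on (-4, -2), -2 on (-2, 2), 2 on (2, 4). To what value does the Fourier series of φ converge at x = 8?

-2

x = 8 differs from x = 0 by 1 full period(s), and the series is 8-periodic.
φ is continuous at x = 0 with value -2, so the series converges to -2 there.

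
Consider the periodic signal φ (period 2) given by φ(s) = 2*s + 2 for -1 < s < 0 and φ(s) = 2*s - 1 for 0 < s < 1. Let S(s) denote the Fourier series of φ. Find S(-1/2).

1

φ is continuous at s = -1/2 with value 1, so the series converges to 1 there.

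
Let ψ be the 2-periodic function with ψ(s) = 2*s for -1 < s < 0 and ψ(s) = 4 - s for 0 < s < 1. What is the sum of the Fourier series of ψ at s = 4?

2

s = 4 differs from s = 0 by 2 full period(s), and the series is 2-periodic.
At s = 0 the one-sided limits are ψ(0^-) = 0 and ψ(0^+) = 4.
By Dirichlet's theorem the series converges to their average, [(0) + (4)]/2 = 2.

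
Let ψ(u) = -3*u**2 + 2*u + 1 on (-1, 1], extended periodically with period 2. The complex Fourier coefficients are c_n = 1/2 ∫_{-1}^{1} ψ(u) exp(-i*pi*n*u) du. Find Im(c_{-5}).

Since ψ is real-valued, Im(c_{-5}) = -1/2 ∫_{-1}^{1} ψ(u) sin(-5*pi*u) du = b_{5}/2.
Integrating by parts twice (tabular method), an antiderivative of (-3*u**2 + 2*u + 1) sin(-5*pi*u) is -3*u**2*cos(5*pi*u)/(5*pi) + 6*u*sin(5*pi*u)/(25*pi**2) + 2*u*cos(5*pi*u)/(5*pi) - 2*sin(5*pi*u)/(25*pi**2) + 6*cos(5*pi*u)/(125*pi**3) + cos(5*pi*u)/(5*pi); evaluating from -1 to 1: ∫_{-1}^{1} (-3*u**2 + 2*u + 1) sin(-5*pi*u) du = (-6/(125*pi**3)) - (2*(-3 + 50*pi**2)/(125*pi**3)) = -4/(5*pi).
Hence Im(c_{-5}) = (-1/2)·(-4/(5*pi)) = 2/(5*pi).

2/(5*pi)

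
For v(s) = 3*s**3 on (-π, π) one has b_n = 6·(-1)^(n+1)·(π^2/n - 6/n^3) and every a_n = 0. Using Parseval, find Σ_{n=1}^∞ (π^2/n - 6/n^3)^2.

Parseval: Σ b_n^2 = (1/π) ∫_{-π}^{π} v(s)^2 ds = 18*pi**6/7.
b_n^2 = 36·(π^2/n - 6/n^3)^2, so the sum equals (18*pi**6/7)/36 = pi**6/14.

pi**6/14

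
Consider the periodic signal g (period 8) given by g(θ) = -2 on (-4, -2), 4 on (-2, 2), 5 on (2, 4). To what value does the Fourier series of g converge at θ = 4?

At θ = 4 the one-sided limits are g(4^-) = 5 and g(4^+) = -2.
By Dirichlet's theorem the series converges to their average, [(5) + (-2)]/2 = 3/2.

3/2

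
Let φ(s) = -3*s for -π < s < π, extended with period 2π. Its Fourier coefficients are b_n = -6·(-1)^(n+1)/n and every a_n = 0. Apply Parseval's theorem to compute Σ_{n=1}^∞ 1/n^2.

Parseval: Σ b_n^2 = (1/π) ∫_{-π}^{π} φ(s)^2 ds = 6*pi**2.
Σ b_n^2 = Σ 36/n^2, so Σ 1/n^2 = (6*pi**2)/36 = pi**2/6.

pi**2/6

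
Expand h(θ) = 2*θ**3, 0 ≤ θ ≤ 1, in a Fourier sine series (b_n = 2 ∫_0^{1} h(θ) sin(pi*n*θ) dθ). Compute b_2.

-2/pi + 3/pi**3

b_2 = 2 ∫_0^{1} (2*θ**3) sin(2*pi*θ) dθ.
Integrating by parts three times (tabular method), an antiderivative of (2*θ**3) sin(2*pi*θ) is -θ**3*cos(2*pi*θ)/pi + 3*θ**2*sin(2*pi*θ)/(2*pi**2) + 3*θ*cos(2*pi*θ)/(2*pi**3) - 3*sin(2*pi*θ)/(4*pi**4); evaluating from 0 to 1: ∫_{0}^{1} (2*θ**3) sin(2*pi*θ) dθ = ((3/2 - pi**2)/pi**3) - (0) = (3/2 - pi**2)/pi**3.
Hence b_2 = 2·((3/2 - pi**2)/pi**3) = -2/pi + 3/pi**3.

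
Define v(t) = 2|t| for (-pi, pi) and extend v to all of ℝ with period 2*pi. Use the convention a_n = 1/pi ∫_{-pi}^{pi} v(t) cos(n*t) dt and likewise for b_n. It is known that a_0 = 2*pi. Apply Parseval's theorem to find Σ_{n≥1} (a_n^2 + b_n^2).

Parseval: a_0^2/2 + Σ_{n≥1} (a_n^2+b_n^2) = 1/pi ∫_{-pi}^{pi} v(t)^2 dt = 8*pi**2/3.
Subtract a_0^2/2 = 2*pi**2: Σ (a_n^2+b_n^2) = 2*pi**2/3.

2*pi**2/3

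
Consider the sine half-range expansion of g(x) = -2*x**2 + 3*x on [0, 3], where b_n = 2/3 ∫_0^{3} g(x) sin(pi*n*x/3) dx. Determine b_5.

18*(8 - 25*pi**2)/(125*pi**3)

b_5 = 2/3 ∫_0^{3} (-2*x**2 + 3*x) sin(5*pi*x/3) dx.
Integrating by parts twice (tabular method), an antiderivative of (-2*x**2 + 3*x) sin(5*pi*x/3) is 6*x**2*cos(5*pi*x/3)/(5*pi) - 36*x*sin(5*pi*x/3)/(25*pi**2) - 9*x*cos(5*pi*x/3)/(5*pi) + 27*sin(5*pi*x/3)/(25*pi**2) - 108*cos(5*pi*x/3)/(125*pi**3); evaluating from 0 to 3: ∫_{0}^{3} (-2*x**2 + 3*x) sin(5*pi*x/3) dx = (27*(4 - 25*pi**2)/(125*pi**3)) - (-108/(125*pi**3)) = 27*(8 - 25*pi**2)/(125*pi**3).
Hence b_5 = (2/3)·(27*(8 - 25*pi**2)/(125*pi**3)) = 18*(8 - 25*pi**2)/(125*pi**3).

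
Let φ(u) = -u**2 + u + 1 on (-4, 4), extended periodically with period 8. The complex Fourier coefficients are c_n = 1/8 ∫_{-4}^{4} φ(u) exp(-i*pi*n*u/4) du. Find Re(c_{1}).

Since φ is real-valued, Re(c_{1}) = 1/8 ∫_{-4}^{4} φ(u) cos(pi*u/4) du = a_{1}/2.
Integrating by parts twice (tabular method), an antiderivative of (-u**2 + u + 1) cos(pi*u/4) is -4*u**2*sin(pi*u/4)/pi + 4*u*sin(pi*u/4)/pi - 32*u*cos(pi*u/4)/pi**2 + 4*sin(pi*u/4)/pi + 128*sin(pi*u/4)/pi**3 + 16*cos(pi*u/4)/pi**2; evaluating from -4 to 4: ∫_{-4}^{4} (-u**2 + u + 1) cos(pi*u/4) du = (112/pi**2) - (-144/pi**2) = 256/pi**2.
Hence Re(c_{1}) = (1/8)·(256/pi**2) = 32/pi**2.

32/pi**2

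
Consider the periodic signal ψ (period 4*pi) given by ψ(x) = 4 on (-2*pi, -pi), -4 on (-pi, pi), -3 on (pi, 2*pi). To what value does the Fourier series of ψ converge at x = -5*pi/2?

-3

x = -5*pi/2 differs from x = 3*pi/2 by -1 full period(s), and the series is 4*pi-periodic.
ψ is continuous at x = 3*pi/2 with value -3, so the series converges to -3 there.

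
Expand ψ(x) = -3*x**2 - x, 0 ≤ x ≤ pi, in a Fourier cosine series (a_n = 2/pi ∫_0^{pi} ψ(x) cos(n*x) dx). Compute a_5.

4*(1 + 3*pi)/(25*pi)

a_5 = 2/pi ∫_0^{pi} (-3*x**2 - x) cos(5*x) dx.
Integrating by parts twice (tabular method), an antiderivative of (-3*x**2 - x) cos(5*x) is -3*x**2*sin(5*x)/5 - x*sin(5*x)/5 - 6*x*cos(5*x)/25 + 6*sin(5*x)/125 - cos(5*x)/25; evaluating from 0 to pi: ∫_{0}^{pi} (-3*x**2 - x) cos(5*x) dx = (1/25 + 6*pi/25) - (-1/25) = 2/25 + 6*pi/25.
Hence a_5 = (2/pi)·(2/25 + 6*pi/25) = 4*(1 + 3*pi)/(25*pi).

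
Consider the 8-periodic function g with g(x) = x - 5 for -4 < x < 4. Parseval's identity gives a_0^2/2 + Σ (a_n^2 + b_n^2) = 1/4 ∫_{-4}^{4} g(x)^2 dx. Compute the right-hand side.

1/4 ∫_{-4}^{4} g(x)^2 dx = 1/4 · (728/3) = 182/3.

182/3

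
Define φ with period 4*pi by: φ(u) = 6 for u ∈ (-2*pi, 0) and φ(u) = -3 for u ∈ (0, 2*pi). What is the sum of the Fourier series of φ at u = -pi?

6

φ is continuous at u = -pi with value 6, so the series converges to 6 there.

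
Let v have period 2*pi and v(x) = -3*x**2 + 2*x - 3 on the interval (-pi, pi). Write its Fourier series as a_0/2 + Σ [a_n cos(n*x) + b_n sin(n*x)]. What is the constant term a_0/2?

a_0 = 1/pi ∫_{-pi}^{pi} v(x) dx = 1/pi · (-2*pi*(3 + pi**2)) = -2*pi**2 - 6.
So the constant term a_0/2 = -pi**2 - 3.

-pi**2 - 3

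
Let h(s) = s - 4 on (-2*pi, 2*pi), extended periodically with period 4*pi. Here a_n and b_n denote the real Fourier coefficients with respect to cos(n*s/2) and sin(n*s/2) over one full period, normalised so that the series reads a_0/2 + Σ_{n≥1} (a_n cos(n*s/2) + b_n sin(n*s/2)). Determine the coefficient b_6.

b_6 = (1/(2*pi)) ∫_{-2*pi}^{2*pi} h(s) sin(3*s) ds.
Integrating by parts (boundary term plus one more integral), an antiderivative of (s - 4) sin(3*s) is -s*cos(3*s)/3 + sin(3*s)/9 + 4*cos(3*s)/3; evaluating from -2*pi to 2*pi: ∫_{-2*pi}^{2*pi} (s - 4) sin(3*s) ds = (4/3 - 2*pi/3) - (4/3 + 2*pi/3) = -4*pi/3.
Hence b_6 = (1/(2*pi))·(-4*pi/3) = -2/3.

-2/3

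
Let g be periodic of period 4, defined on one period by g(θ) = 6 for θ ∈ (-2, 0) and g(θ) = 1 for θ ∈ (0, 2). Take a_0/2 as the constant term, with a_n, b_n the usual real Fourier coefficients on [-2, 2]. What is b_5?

-2/pi

b_5 = 1/2 ∫_{-2}^{2} g(θ) sin(5*pi*θ/2) dθ.
Split the integral at the breakpoints.
Directly, an antiderivative of (6) sin(5*pi*θ/2) is -12*cos(5*pi*θ/2)/(5*pi); evaluating from -2 to 0: ∫_{-2}^{0} (6) sin(5*pi*θ/2) dθ = (-12/(5*pi)) - (12/(5*pi)) = -24/(5*pi).
Directly, an antiderivative of (1) sin(5*pi*θ/2) is -2*cos(5*pi*θ/2)/(5*pi); evaluating from 0 to 2: ∫_{0}^{2} (1) sin(5*pi*θ/2) dθ = (2/(5*pi)) - (-2/(5*pi)) = 4/(5*pi).
Summing the pieces and multiplying by (1/2) gives b_5 = -2/pi.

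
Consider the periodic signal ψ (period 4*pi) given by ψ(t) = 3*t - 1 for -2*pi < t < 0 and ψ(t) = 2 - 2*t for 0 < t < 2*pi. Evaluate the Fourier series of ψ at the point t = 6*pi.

t = 6*pi differs from t = 2*pi by 1 full period(s), and the series is 4*pi-periodic.
At t = 2*pi the one-sided limits are ψ(2*pi^-) = 2 - 4*pi and ψ(2*pi^+) = -6*pi - 1.
By Dirichlet's theorem the series converges to their average, [(2 - 4*pi) + (-6*pi - 1)]/2 = 1/2 - 5*pi.

1/2 - 5*pi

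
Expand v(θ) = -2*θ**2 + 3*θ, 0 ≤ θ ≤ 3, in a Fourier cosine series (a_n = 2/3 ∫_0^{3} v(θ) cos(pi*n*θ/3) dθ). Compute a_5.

a_5 = 2/3 ∫_0^{3} (-2*θ**2 + 3*θ) cos(5*pi*θ/3) dθ.
Integrating by parts twice (tabular method), an antiderivative of (-2*θ**2 + 3*θ) cos(5*pi*θ/3) is -6*θ**2*sin(5*pi*θ/3)/(5*pi) + 9*θ*sin(5*pi*θ/3)/(5*pi) - 36*θ*cos(5*pi*θ/3)/(25*pi**2) + 108*sin(5*pi*θ/3)/(125*pi**3) + 27*cos(5*pi*θ/3)/(25*pi**2); evaluating from 0 to 3: ∫_{0}^{3} (-2*θ**2 + 3*θ) cos(5*pi*θ/3) dθ = (81/(25*pi**2)) - (27/(25*pi**2)) = 54/(25*pi**2).
Hence a_5 = (2/3)·(54/(25*pi**2)) = 36/(25*pi**2).

36/(25*pi**2)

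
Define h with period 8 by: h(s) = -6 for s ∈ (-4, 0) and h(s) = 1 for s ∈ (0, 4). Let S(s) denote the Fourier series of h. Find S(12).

-5/2

s = 12 differs from s = 4 by 1 full period(s), and the series is 8-periodic.
At s = 4 the one-sided limits are h(4^-) = 1 and h(4^+) = -6.
By Dirichlet's theorem the series converges to their average, [(1) + (-6)]/2 = -5/2.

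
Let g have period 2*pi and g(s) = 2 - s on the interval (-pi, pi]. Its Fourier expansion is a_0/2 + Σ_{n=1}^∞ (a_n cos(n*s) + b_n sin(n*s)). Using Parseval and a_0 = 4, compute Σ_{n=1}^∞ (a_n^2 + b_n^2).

Parseval: a_0^2/2 + Σ_{n≥1} (a_n^2+b_n^2) = 1/pi ∫_{-pi}^{pi} g(s)^2 ds = 2*pi**2/3 + 8.
Subtract a_0^2/2 = 8: Σ (a_n^2+b_n^2) = 2*pi**2/3.

2*pi**2/3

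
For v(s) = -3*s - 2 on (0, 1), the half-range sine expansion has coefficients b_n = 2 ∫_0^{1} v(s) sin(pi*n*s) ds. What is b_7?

b_7 = 2 ∫_0^{1} (-3*s - 2) sin(7*pi*s) ds.
Integrating by parts (boundary term plus one more integral), an antiderivative of (-3*s - 2) sin(7*pi*s) is 3*s*cos(7*pi*s)/(7*pi) - 3*sin(7*pi*s)/(49*pi**2) + 2*cos(7*pi*s)/(7*pi); evaluating from 0 to 1: ∫_{0}^{1} (-3*s - 2) sin(7*pi*s) ds = (-5/(7*pi)) - (2/(7*pi)) = -1/pi.
Hence b_7 = 2·(-1/pi) = -2/pi.

-2/pi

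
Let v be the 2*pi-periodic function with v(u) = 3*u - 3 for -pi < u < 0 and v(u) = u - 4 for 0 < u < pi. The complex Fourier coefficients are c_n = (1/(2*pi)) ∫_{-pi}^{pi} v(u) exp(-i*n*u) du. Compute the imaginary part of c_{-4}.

-1/2

Since v is real-valued, Im(c_{-4}) = -(1/(2*pi)) ∫_{-pi}^{pi} v(u) sin(-4*u) du = b_{4}/2.
Split the integral at the breakpoints.
Integrating by parts (boundary term plus one more integral), an antiderivative of (3*u - 3) sin(-4*u) is 3*u*cos(4*u)/4 - 3*sin(4*u)/16 - 3*cos(4*u)/4; evaluating from -pi to 0: ∫_{-pi}^{0} (3*u - 3) sin(-4*u) du = (-3/4) - (-3*pi/4 - 3/4) = 3*pi/4.
Integrating by parts (boundary term plus one more integral), an antiderivative of (u - 4) sin(-4*u) is u*cos(4*u)/4 - sin(4*u)/16 - cos(4*u); evaluating from 0 to pi: ∫_{0}^{pi} (u - 4) sin(-4*u) du = (-1 + pi/4) - (-1) = pi/4.
So ∫_{-pi}^{pi} v(u) sin(-4*u) du = pi.
Hence Im(c_{-4}) = (-1/(2*pi))·(pi) = -1/2.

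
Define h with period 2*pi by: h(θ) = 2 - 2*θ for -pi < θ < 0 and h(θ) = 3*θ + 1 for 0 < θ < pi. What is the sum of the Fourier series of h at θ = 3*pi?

3/2 + 5*pi/2

θ = 3*pi differs from θ = pi by 1 full period(s), and the series is 2*pi-periodic.
At θ = pi the one-sided limits are h(pi^-) = 1 + 3*pi and h(pi^+) = 2 + 2*pi.
By Dirichlet's theorem the series converges to their average, [(1 + 3*pi) + (2 + 2*pi)]/2 = 3/2 + 5*pi/2.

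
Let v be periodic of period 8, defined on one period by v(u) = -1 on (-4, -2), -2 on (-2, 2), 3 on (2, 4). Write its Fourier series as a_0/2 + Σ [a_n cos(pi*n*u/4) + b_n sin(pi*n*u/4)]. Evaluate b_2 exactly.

-4/pi

b_2 = 1/4 ∫_{-4}^{4} v(u) sin(pi*u/2) du.
Split the integral at the breakpoints.
Directly, an antiderivative of (-1) sin(pi*u/2) is 2*cos(pi*u/2)/pi; evaluating from -4 to -2: ∫_{-4}^{-2} (-1) sin(pi*u/2) du = (-2/pi) - (2/pi) = -4/pi.
Directly, an antiderivative of (-2) sin(pi*u/2) is 4*cos(pi*u/2)/pi; evaluating from -2 to 2: ∫_{-2}^{2} (-2) sin(pi*u/2) du = (-4/pi) - (-4/pi) = 0.
Directly, an antiderivative of (3) sin(pi*u/2) is -6*cos(pi*u/2)/pi; evaluating from 2 to 4: ∫_{2}^{4} (3) sin(pi*u/2) du = (-6/pi) - (6/pi) = -12/pi.
Summing the pieces and multiplying by (1/4) gives b_2 = -4/pi.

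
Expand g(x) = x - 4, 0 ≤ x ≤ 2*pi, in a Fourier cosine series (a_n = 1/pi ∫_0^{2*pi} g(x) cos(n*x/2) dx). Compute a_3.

a_3 = 1/pi ∫_0^{2*pi} (x - 4) cos(3*x/2) dx.
Integrating by parts (boundary term plus one more integral), an antiderivative of (x - 4) cos(3*x/2) is 2*x*sin(3*x/2)/3 - 8*sin(3*x/2)/3 + 4*cos(3*x/2)/9; evaluating from 0 to 2*pi: ∫_{0}^{2*pi} (x - 4) cos(3*x/2) dx = (-4/9) - (4/9) = -8/9.
Hence a_3 = (1/pi)·(-8/9) = -8/(9*pi).

-8/(9*pi)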